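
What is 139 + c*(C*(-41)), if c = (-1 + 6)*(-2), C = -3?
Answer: -1091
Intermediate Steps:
c = -10 (c = 5*(-2) = -10)
139 + c*(C*(-41)) = 139 - (-30)*(-41) = 139 - 10*123 = 139 - 1230 = -1091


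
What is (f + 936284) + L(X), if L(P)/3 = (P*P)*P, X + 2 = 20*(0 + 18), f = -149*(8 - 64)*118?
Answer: 139569012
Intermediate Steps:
f = 984592 (f = -149*(-56)*118 = 8344*118 = 984592)
X = 358 (X = -2 + 20*(0 + 18) = -2 + 20*18 = -2 + 360 = 358)
L(P) = 3*P**3 (L(P) = 3*((P*P)*P) = 3*(P**2*P) = 3*P**3)
(f + 936284) + L(X) = (984592 + 936284) + 3*358**3 = 1920876 + 3*45882712 = 1920876 + 137648136 = 139569012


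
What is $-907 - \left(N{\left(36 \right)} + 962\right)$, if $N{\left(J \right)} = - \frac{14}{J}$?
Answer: $- \frac{33635}{18} \approx -1868.6$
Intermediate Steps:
$-907 - \left(N{\left(36 \right)} + 962\right) = -907 - \left(- \frac{14}{36} + 962\right) = -907 - \left(\left(-14\right) \frac{1}{36} + 962\right) = -907 - \left(- \frac{7}{18} + 962\right) = -907 - \frac{17309}{18} = - \frac{33635}{18}$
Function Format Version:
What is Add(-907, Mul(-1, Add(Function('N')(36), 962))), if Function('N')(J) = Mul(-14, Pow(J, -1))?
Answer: Rational(-33635, 18) ≈ -1868.6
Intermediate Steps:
Add(-907, Mul(-1, Add(Function('N')(36), 962))) = Add(-907, Mul(-1, Add(Mul(-14, Pow(36, -1)), 962))) = Add(-907, Mul(-1, Add(Mul(-14, Rational(1, 36)), 962))) = Add(-907, Mul(-1, Add(Rational(-7, 18), 962))) = Add(-907, Mul(-1, Rational(17309, 18))) = Add(-907, Rational(-17309, 18)) = Rational(-33635, 18)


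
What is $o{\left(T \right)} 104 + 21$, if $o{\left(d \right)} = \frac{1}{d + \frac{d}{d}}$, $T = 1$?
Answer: $73$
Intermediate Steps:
$o{\left(d \right)} = \frac{1}{1 + d}$ ($o{\left(d \right)} = \frac{1}{d + 1} = \frac{1}{1 + d}$)
$o{\left(T \right)} 104 + 21 = \frac{1}{1 + 1} \cdot 104 + 21 = \frac{1}{2} \cdot 104 + 21 = 52 + 21 = 73$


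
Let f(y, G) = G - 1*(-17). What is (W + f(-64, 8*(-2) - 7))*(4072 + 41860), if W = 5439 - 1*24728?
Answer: -886257940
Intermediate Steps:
W = -19289 (W = 5439 - 24728 = -19289)
f(y, G) = 17 + G (f(y, G) = G + 17 = 17 + G)
(W + f(-64, 8*(-2) - 7))*(4072 + 41860) = (-19289 + (17 + (8*(-2) - 7)))*(4072 + 41860) = (-19289 + (17 + (-16 - 7)))*45932 = (-19289 + (17 - 23))*45932 = (-19289 - 6)*45932 = -19295*45932 = -886257940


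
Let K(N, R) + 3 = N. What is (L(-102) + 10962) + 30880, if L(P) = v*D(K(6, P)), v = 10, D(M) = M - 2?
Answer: 41852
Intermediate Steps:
K(N, R) = -3 + N
D(M) = -2 + M
L(P) = 10 (L(P) = 10*(-2 + (-3 + 6)) = 10*(-2 + 3) = 10*1 = 10)
(L(-102) + 10962) + 30880 = (10 + 10962) + 30880 = 10972 + 30880 = 41852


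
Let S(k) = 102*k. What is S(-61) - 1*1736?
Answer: -7958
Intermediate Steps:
S(-61) - 1*1736 = 102*(-61) - 1*1736 = -6222 - 1736 = -7958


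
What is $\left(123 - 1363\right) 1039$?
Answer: $-1288360$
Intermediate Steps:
$\left(123 - 1363\right) 1039 = \left(-1240\right) 1039 = -1288360$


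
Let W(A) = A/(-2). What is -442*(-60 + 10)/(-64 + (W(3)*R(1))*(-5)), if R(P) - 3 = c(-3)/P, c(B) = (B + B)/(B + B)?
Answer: -650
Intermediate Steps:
c(B) = 1 (c(B) = (2*B)/((2*B)) = (2*B)*(1/(2*B)) = 1)
W(A) = -A/2 (W(A) = A*(-½) = -A/2)
R(P) = 3 + 1/P
-442*(-60 + 10)/(-64 + (W(3)*R(1))*(-5)) = -442*(-60 + 10)/(-64 + ((-½*3)*(3 + 1/1))*(-5)) = -(-22100)/(-64 - 3*(3 + 1)/2*(-5)) = -(-22100)/(-64 - 3/2*4*(-5)) = -(-22100)/(-64 - 6*(-5)) = -(-22100)/(-64 + 30) = -(-22100)/(-34) = -(-22100)*(-1)/34 = -442*25/17 = -650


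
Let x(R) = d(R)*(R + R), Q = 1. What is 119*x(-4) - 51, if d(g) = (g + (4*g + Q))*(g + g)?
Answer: -144755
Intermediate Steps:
d(g) = 2*g*(1 + 5*g) (d(g) = (g + (4*g + 1))*(g + g) = (g + (1 + 4*g))*(2*g) = (1 + 5*g)*(2*g) = 2*g*(1 + 5*g))
x(R) = 4*R**2*(1 + 5*R) (x(R) = (2*R*(1 + 5*R))*(R + R) = (2*R*(1 + 5*R))*(2*R) = 4*R**2*(1 + 5*R))
119*x(-4) - 51 = 119*((-4)**2*(4 + 20*(-4))) - 51 = 119*(16*(4 - 80)) - 51 = 119*(16*(-76)) - 51 = 119*(-1216) - 51 = -144704 - 51 = -144755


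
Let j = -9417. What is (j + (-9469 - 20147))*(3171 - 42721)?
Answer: 1543755150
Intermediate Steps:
(j + (-9469 - 20147))*(3171 - 42721) = (-9417 + (-9469 - 20147))*(3171 - 42721) = (-9417 - 29616)*(-39550) = -39033*(-39550) = 1543755150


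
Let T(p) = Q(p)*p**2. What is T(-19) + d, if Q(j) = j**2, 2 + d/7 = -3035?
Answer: 109062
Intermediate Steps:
d = -21259 (d = -14 + 7*(-3035) = -14 - 21245 = -21259)
T(p) = p**4 (T(p) = p**2*p**2 = p**4)
T(-19) + d = (-19)**4 - 21259 = 130321 - 21259 = 109062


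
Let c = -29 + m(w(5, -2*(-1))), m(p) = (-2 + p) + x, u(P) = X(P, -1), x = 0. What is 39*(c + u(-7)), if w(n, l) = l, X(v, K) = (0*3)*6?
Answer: -1131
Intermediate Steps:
X(v, K) = 0 (X(v, K) = 0*6 = 0)
u(P) = 0
m(p) = -2 + p (m(p) = (-2 + p) + 0 = -2 + p)
c = -29 (c = -29 + (-2 - 2*(-1)) = -29 + (-2 + 2) = -29 + 0 = -29)
39*(c + u(-7)) = 39*(-29 + 0) = 39*(-29) = -1131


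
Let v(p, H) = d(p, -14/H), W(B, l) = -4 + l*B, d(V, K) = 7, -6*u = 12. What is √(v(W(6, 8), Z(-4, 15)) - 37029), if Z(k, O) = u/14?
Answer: I*√37022 ≈ 192.41*I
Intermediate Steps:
u = -2 (u = -⅙*12 = -2)
W(B, l) = -4 + B*l
Z(k, O) = -⅐ (Z(k, O) = -2/14 = -2*1/14 = -⅐)
v(p, H) = 7
√(v(W(6, 8), Z(-4, 15)) - 37029) = √(7 - 37029) = √(-37022) = I*√37022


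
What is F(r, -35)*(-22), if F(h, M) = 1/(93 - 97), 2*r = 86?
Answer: 11/2 ≈ 5.5000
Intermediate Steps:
r = 43 (r = (1/2)*86 = 43)
F(h, M) = -1/4 (F(h, M) = 1/(-4) = -1/4)
F(r, -35)*(-22) = -1/4*(-22) = 11/2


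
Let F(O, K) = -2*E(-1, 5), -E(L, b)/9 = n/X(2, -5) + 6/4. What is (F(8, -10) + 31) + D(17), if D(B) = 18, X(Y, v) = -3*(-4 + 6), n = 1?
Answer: 73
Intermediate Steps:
X(Y, v) = -6 (X(Y, v) = -3*2 = -6)
E(L, b) = -12 (E(L, b) = -9*(1/(-6) + 6/4) = -9*(1*(-⅙) + 6*(¼)) = -9*(-⅙ + 3/2) = -9*4/3 = -12)
F(O, K) = 24 (F(O, K) = -2*(-12) = 24)
(F(8, -10) + 31) + D(17) = (24 + 31) + 18 = 55 + 18 = 73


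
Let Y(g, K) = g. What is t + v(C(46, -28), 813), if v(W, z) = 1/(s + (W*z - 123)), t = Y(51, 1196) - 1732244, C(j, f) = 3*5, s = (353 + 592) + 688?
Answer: -23739705064/13705 ≈ -1.7322e+6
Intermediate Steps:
s = 1633 (s = 945 + 688 = 1633)
C(j, f) = 15
t = -1732193 (t = 51 - 1732244 = -1732193)
v(W, z) = 1/(1510 + W*z) (v(W, z) = 1/(1633 + (W*z - 123)) = 1/(1633 + (-123 + W*z)) = 1/(1510 + W*z))
t + v(C(46, -28), 813) = -1732193 + 1/(1510 + 15*813) = -1732193 + 1/(1510 + 12195) = -1732193 + 1/13705 = -23739705064/13705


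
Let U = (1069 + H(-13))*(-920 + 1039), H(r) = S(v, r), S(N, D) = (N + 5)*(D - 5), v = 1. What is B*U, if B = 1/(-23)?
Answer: -114359/23 ≈ -4972.1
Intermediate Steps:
S(N, D) = (-5 + D)*(5 + N) (S(N, D) = (5 + N)*(-5 + D) = (-5 + D)*(5 + N))
B = -1/23 ≈ -0.043478
H(r) = -30 + 6*r (H(r) = -25 - 5*1 + 5*r + r*1 = -25 - 5 + 5*r + r = -30 + 6*r)
U = 114359 (U = (1069 + (-30 + 6*(-13)))*(-920 + 1039) = (1069 + (-30 - 78))*119 = (1069 - 108)*119 = 961*119 = 114359)
B*U = -1/23*114359 = -114359/23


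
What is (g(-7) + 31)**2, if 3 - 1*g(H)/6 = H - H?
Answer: 2401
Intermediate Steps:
g(H) = 18 (g(H) = 18 - 6*(H - H) = 18 - 6*0 = 18 + 0 = 18)
(g(-7) + 31)**2 = (18 + 31)**2 = 49**2 = 2401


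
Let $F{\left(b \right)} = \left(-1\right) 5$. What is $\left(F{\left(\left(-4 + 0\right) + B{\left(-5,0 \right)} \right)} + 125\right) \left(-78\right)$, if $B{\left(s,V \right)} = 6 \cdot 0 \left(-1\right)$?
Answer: $-9360$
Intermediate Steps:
$B{\left(s,V \right)} = 0$ ($B{\left(s,V \right)} = 0 \left(-1\right) = 0$)
$F{\left(b \right)} = -5$
$\left(F{\left(\left(-4 + 0\right) + B{\left(-5,0 \right)} \right)} + 125\right) \left(-78\right) = \left(-5 + 125\right) \left(-78\right) = 120 \left(-78\right) = -9360$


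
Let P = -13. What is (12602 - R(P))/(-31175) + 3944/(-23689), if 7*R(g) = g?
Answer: -2950688803/5169532025 ≈ -0.57078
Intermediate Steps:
R(g) = g/7
(12602 - R(P))/(-31175) + 3944/(-23689) = (12602 - (-13)/7)/(-31175) + 3944/(-23689) = (12602 - 1*(-13/7))*(-1/31175) + 3944*(-1/23689) = (12602 + 13/7)*(-1/31175) - 3944/23689 = (88227/7)*(-1/31175) - 3944/23689 = -88227/218225 - 3944/23689 = -2950688803/5169532025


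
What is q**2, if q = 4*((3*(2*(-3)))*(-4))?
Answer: 82944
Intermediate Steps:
q = 288 (q = 4*((3*(-6))*(-4)) = 4*(-18*(-4)) = 4*72 = 288)
q**2 = 288**2 = 82944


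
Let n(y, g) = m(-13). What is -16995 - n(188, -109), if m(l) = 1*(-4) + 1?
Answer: -16992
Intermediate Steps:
m(l) = -3 (m(l) = -4 + 1 = -3)
n(y, g) = -3
-16995 - n(188, -109) = -16995 - 1*(-3) = -16995 + 3 = -16992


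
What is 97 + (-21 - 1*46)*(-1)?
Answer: 164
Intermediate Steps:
97 + (-21 - 1*46)*(-1) = 97 + (-21 - 46)*(-1) = 97 - 67*(-1) = 97 + 67 = 164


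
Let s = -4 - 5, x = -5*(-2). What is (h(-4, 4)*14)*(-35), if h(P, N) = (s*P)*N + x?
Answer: -75460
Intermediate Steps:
x = 10
s = -9
h(P, N) = 10 - 9*N*P (h(P, N) = (-9*P)*N + 10 = -9*N*P + 10 = 10 - 9*N*P)
(h(-4, 4)*14)*(-35) = ((10 - 9*4*(-4))*14)*(-35) = ((10 + 144)*14)*(-35) = (154*14)*(-35) = 2156*(-35) = -75460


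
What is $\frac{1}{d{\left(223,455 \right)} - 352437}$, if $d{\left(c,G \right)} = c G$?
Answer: $- \frac{1}{250972} \approx -3.9845 \cdot 10^{-6}$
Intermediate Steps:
$d{\left(c,G \right)} = G c$
$\frac{1}{d{\left(223,455 \right)} - 352437} = \frac{1}{455 \cdot 223 - 352437} = \frac{1}{101465 - 352437} = \frac{1}{-250972} = - \frac{1}{250972}$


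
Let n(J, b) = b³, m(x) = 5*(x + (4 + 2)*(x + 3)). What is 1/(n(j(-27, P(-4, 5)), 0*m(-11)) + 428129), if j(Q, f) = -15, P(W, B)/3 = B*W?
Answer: 1/428129 ≈ 2.3357e-6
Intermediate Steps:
P(W, B) = 3*B*W (P(W, B) = 3*(B*W) = 3*B*W)
m(x) = 90 + 35*x (m(x) = 5*(x + 6*(3 + x)) = 5*(x + (18 + 6*x)) = 5*(18 + 7*x) = 90 + 35*x)
1/(n(j(-27, P(-4, 5)), 0*m(-11)) + 428129) = 1/((0*(90 + 35*(-11)))³ + 428129) = 1/((0*(90 - 385))³ + 428129) = 1/((0*(-295))³ + 428129) = 1/(0³ + 428129) = 1/(0 + 428129) = 1/428129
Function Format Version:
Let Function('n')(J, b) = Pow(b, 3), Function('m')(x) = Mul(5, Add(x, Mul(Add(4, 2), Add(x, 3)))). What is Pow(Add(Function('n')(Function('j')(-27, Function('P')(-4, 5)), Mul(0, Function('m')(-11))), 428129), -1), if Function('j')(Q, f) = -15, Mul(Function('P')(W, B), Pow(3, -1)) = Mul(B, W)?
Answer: Rational(1, 428129) ≈ 2.3357e-6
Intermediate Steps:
Function('P')(W, B) = Mul(3, B, W) (Function('P')(W, B) = Mul(3, Mul(B, W)) = Mul(3, B, W))
Function('m')(x) = Add(90, Mul(35, x)) (Function('m')(x) = Mul(5, Add(x, Mul(6, Add(3, x)))) = Mul(5, Add(x, Add(18, Mul(6, x)))) = Mul(5, Add(18, Mul(7, x))) = Add(90, Mul(35, x)))
Pow(Add(Function('n')(Function('j')(-27, Function('P')(-4, 5)), Mul(0, Function('m')(-11))), 428129), -1) = Pow(Add(Pow(Mul(0, Add(90, Mul(35, -11))), 3), 428129), -1) = Pow(Add(Pow(Mul(0, Add(90, -385)), 3), 428129), -1) = Pow(Add(Pow(Mul(0, -295), 3), 428129), -1) = Pow(Add(Pow(0, 3), 428129), -1) = Pow(Add(0, 428129), -1) = Pow(428129, -1) = Rational(1, 428129)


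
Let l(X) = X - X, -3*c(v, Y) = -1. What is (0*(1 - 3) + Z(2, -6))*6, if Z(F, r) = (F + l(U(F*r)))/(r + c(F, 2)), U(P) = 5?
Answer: -36/17 ≈ -2.1176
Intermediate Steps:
c(v, Y) = ⅓ (c(v, Y) = -⅓*(-1) = ⅓)
l(X) = 0
Z(F, r) = F/(⅓ + r) (Z(F, r) = (F + 0)/(r + ⅓) = F/(⅓ + r))
(0*(1 - 3) + Z(2, -6))*6 = (0*(1 - 3) + 3*2/(1 + 3*(-6)))*6 = (0*(-2) + 3*2/(1 - 18))*6 = (0 + 3*2/(-17))*6 = (0 + 3*2*(-1/17))*6 = (0 - 6/17)*6 = -6/17*6 = -36/17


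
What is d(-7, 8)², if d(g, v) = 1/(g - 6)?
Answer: 1/169 ≈ 0.0059172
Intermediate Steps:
d(g, v) = 1/(-6 + g)
d(-7, 8)² = (1/(-6 - 7))² = (1/(-13))² = (-1/13)² = 1/169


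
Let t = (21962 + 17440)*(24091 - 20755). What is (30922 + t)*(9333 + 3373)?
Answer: 1670533979764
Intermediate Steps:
t = 131445072 (t = 39402*3336 = 131445072)
(30922 + t)*(9333 + 3373) = (30922 + 131445072)*(9333 + 3373) = 131475994*12706 = 1670533979764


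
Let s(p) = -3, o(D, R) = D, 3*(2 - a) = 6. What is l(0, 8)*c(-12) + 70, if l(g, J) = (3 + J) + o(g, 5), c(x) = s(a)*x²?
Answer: -4682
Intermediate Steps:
a = 0 (a = 2 - ⅓*6 = 2 - 2 = 0)
c(x) = -3*x²
l(g, J) = 3 + J + g (l(g, J) = (3 + J) + g = 3 + J + g)
l(0, 8)*c(-12) + 70 = (3 + 8 + 0)*(-3*(-12)²) + 70 = 11*(-3*144) + 70 = 11*(-432) + 70 = -4752 + 70 = -4682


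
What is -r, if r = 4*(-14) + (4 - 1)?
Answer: 53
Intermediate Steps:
r = -53 (r = -56 + 3 = -53)
-r = -1*(-53) = 53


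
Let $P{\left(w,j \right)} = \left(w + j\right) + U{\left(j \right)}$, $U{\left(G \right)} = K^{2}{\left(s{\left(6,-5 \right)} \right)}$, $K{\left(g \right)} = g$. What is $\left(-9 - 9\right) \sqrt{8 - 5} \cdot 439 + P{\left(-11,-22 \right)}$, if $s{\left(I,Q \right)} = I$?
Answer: $3 - 7902 \sqrt{3} \approx -13684.0$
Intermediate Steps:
$U{\left(G \right)} = 36$ ($U{\left(G \right)} = 6^{2} = 36$)
$P{\left(w,j \right)} = 36 + j + w$ ($P{\left(w,j \right)} = \left(w + j\right) + 36 = \left(j + w\right) + 36 = 36 + j + w$)
$\left(-9 - 9\right) \sqrt{8 - 5} \cdot 439 + P{\left(-11,-22 \right)} = \left(-9 - 9\right) \sqrt{8 - 5} \cdot 439 - -3 = - 18 \sqrt{3} \cdot 439 + 3 = - 7902 \sqrt{3} + 3 = 3 - 7902 \sqrt{3}$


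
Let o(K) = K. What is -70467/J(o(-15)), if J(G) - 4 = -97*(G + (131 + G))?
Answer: 70467/9793 ≈ 7.1956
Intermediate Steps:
J(G) = -12703 - 194*G (J(G) = 4 - 97*(G + (131 + G)) = 4 - 97*(131 + 2*G) = 4 + (-12707 - 194*G) = -12703 - 194*G)
-70467/J(o(-15)) = -70467/(-12703 - 194*(-15)) = -70467/(-12703 + 2910) = -70467/(-9793) = -70467*(-1/9793) = 70467/9793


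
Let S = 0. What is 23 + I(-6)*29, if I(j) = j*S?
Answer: 23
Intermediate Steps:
I(j) = 0 (I(j) = j*0 = 0)
23 + I(-6)*29 = 23 + 0*29 = 23 + 0 = 23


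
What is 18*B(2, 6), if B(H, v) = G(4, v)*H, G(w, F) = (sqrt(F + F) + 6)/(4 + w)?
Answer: 27 + 9*sqrt(3) ≈ 42.588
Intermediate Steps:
G(w, F) = (6 + sqrt(2)*sqrt(F))/(4 + w) (G(w, F) = (sqrt(2*F) + 6)/(4 + w) = (sqrt(2)*sqrt(F) + 6)/(4 + w) = (6 + sqrt(2)*sqrt(F))/(4 + w))
B(H, v) = H*(3/4 + sqrt(2)*sqrt(v)/8) (B(H, v) = ((6 + sqrt(2)*sqrt(v))/(4 + 4))*H = ((6 + sqrt(2)*sqrt(v))/8)*H = (3/4 + sqrt(2)*sqrt(v)/8)*H = H*(3/4 + sqrt(2)*sqrt(v)/8))
18*B(2, 6) = 18*((1/8)*2*(6 + sqrt(2)*sqrt(6))) = 18*((1/8)*2*(6 + 2*sqrt(3))) = 18*(3/2 + sqrt(3)/2) = 27 + 9*sqrt(3)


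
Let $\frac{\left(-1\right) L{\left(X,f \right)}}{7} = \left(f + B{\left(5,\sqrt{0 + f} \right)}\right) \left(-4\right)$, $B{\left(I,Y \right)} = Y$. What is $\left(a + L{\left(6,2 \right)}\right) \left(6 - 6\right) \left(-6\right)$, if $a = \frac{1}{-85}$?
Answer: $0$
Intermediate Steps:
$a = - \frac{1}{85} \approx -0.011765$
$L{\left(X,f \right)} = 28 f + 28 \sqrt{f}$ ($L{\left(X,f \right)} = - 7 \left(f + \sqrt{0 + f}\right) \left(-4\right) = - 7 \left(f + \sqrt{f}\right) \left(-4\right) = - 7 \left(- 4 f - 4 \sqrt{f}\right) = 28 f + 28 \sqrt{f}$)
$\left(a + L{\left(6,2 \right)}\right) \left(6 - 6\right) \left(-6\right) = \left(- \frac{1}{85} + \left(28 \cdot 2 + 28 \sqrt{2}\right)\right) \left(6 - 6\right) \left(-6\right) = \left(- \frac{1}{85} + \left(56 + 28 \sqrt{2}\right)\right) 0 \left(-6\right) = \left(\frac{4759}{85} + 28 \sqrt{2}\right) 0 = 0$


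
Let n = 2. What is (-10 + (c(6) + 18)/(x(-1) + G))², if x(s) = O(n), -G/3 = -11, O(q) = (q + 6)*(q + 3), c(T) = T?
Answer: 498436/5329 ≈ 93.533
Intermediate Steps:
O(q) = (3 + q)*(6 + q) (O(q) = (6 + q)*(3 + q) = (3 + q)*(6 + q))
G = 33 (G = -3*(-11) = 33)
x(s) = 40 (x(s) = 18 + 2² + 9*2 = 18 + 4 + 18 = 40)
(-10 + (c(6) + 18)/(x(-1) + G))² = (-10 + (6 + 18)/(40 + 33))² = (-10 + 24/73)² = (-706/73)² = 498436/5329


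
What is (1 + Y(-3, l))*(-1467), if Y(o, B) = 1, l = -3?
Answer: -2934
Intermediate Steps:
(1 + Y(-3, l))*(-1467) = (1 + 1)*(-1467) = 2*(-1467) = -2934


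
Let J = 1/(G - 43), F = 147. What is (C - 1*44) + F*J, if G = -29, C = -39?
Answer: -2041/24 ≈ -85.042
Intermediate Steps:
J = -1/72 (J = 1/(-29 - 43) = 1/(-72) = -1/72 ≈ -0.013889)
(C - 1*44) + F*J = (-39 - 1*44) + 147*(-1/72) = (-39 - 44) - 49/24 = -83 - 49/24 = -2041/24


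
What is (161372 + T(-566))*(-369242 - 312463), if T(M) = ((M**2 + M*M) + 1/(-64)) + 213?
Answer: -35003511406935/64 ≈ -5.4693e+11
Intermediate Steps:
T(M) = 13631/64 + 2*M**2 (T(M) = ((M**2 + M**2) - 1/64) + 213 = (2*M**2 - 1/64) + 213 = (-1/64 + 2*M**2) + 213 = 13631/64 + 2*M**2)
(161372 + T(-566))*(-369242 - 312463) = (161372 + (13631/64 + 2*(-566)**2))*(-369242 - 312463) = (161372 + (13631/64 + 2*320356))*(-681705) = (161372 + (13631/64 + 640712))*(-681705) = (161372 + 41019199/64)*(-681705) = (51347007/64)*(-681705) = -35003511406935/64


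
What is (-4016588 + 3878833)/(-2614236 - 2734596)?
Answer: 137755/5348832 ≈ 0.025754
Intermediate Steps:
(-4016588 + 3878833)/(-2614236 - 2734596) = -137755/(-5348832) = -137755*(-1/5348832) = 137755/5348832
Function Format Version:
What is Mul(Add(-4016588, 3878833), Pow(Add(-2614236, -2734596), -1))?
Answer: Rational(137755, 5348832) ≈ 0.025754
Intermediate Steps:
Mul(Add(-4016588, 3878833), Pow(Add(-2614236, -2734596), -1)) = Mul(-137755, Pow(-5348832, -1)) = Mul(-137755, Rational(-1, 5348832)) = Rational(137755, 5348832)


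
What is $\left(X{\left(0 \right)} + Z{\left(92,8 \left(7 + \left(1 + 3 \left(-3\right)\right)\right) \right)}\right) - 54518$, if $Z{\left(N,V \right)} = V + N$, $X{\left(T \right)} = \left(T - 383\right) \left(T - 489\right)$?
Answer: $132853$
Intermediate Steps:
$X{\left(T \right)} = \left(-489 + T\right) \left(-383 + T\right)$ ($X{\left(T \right)} = \left(-383 + T\right) \left(-489 + T\right) = \left(-489 + T\right) \left(-383 + T\right)$)
$Z{\left(N,V \right)} = N + V$
$\left(X{\left(0 \right)} + Z{\left(92,8 \left(7 + \left(1 + 3 \left(-3\right)\right)\right) \right)}\right) - 54518 = \left(\left(187287 + 0^{2} - 0\right) + \left(92 + 8 \left(7 + \left(1 + 3 \left(-3\right)\right)\right)\right)\right) - 54518 = \left(\left(187287 + 0 + 0\right) + \left(92 + 8 \left(7 + \left(1 - 9\right)\right)\right)\right) - 54518 = \left(187287 + \left(92 + 8 \left(7 - 8\right)\right)\right) - 54518 = \left(187287 + \left(92 + 8 \left(-1\right)\right)\right) - 54518 = \left(187287 + \left(92 - 8\right)\right) - 54518 = \left(187287 + 84\right) - 54518 = 187371 - 54518 = 132853$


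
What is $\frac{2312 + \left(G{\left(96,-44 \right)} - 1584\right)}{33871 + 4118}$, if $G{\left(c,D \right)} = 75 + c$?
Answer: $\frac{899}{37989} \approx 0.023665$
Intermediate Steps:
$\frac{2312 + \left(G{\left(96,-44 \right)} - 1584\right)}{33871 + 4118} = \frac{2312 + \left(\left(75 + 96\right) - 1584\right)}{33871 + 4118} = \frac{2312 + \left(171 - 1584\right)}{37989} = \left(2312 - 1413\right) \frac{1}{37989} = 899 \cdot \frac{1}{37989} = \frac{899}{37989}$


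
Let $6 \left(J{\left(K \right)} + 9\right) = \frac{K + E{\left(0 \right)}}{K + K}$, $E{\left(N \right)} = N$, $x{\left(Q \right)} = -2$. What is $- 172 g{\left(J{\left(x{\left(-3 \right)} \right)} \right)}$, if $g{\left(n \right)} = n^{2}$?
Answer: $- \frac{492307}{36} \approx -13675.0$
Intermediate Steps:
$J{\left(K \right)} = - \frac{107}{12}$ ($J{\left(K \right)} = -9 + \frac{\left(K + 0\right) \frac{1}{K + K}}{6} = -9 + \frac{K \frac{1}{2 K}}{6} = -9 + \frac{1}{6} \cdot \frac{1}{2} = -9 + \frac{1}{12} = - \frac{107}{12}$)
$- 172 g{\left(J{\left(x{\left(-3 \right)} \right)} \right)} = - 172 \left(- \frac{107}{12}\right)^{2} = \left(-172\right) \frac{11449}{144} = - \frac{492307}{36}$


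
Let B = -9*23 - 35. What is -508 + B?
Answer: -750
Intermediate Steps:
B = -242 (B = -207 - 35 = -242)
-508 + B = -508 - 242 = -750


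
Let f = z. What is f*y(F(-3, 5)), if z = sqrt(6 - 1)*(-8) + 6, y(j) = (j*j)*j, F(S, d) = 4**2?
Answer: 24576 - 32768*sqrt(5) ≈ -48696.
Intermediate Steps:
F(S, d) = 16
y(j) = j**3 (y(j) = j**2*j = j**3)
z = 6 - 8*sqrt(5) (z = sqrt(5)*(-8) + 6 = -8*sqrt(5) + 6 = 6 - 8*sqrt(5) ≈ -11.889)
f = 6 - 8*sqrt(5) ≈ -11.889
f*y(F(-3, 5)) = (6 - 8*sqrt(5))*16**3 = (6 - 8*sqrt(5))*4096 = 24576 - 32768*sqrt(5)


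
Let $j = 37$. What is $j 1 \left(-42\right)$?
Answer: $-1554$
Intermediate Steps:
$j 1 \left(-42\right) = 37 \cdot 1 \left(-42\right) = 37 \left(-42\right) = -1554$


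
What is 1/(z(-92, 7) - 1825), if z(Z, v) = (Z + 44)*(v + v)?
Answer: -1/2497 ≈ -0.00040048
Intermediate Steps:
z(Z, v) = 2*v*(44 + Z) (z(Z, v) = (44 + Z)*(2*v) = 2*v*(44 + Z))
1/(z(-92, 7) - 1825) = 1/(2*7*(44 - 92) - 1825) = 1/(2*7*(-48) - 1825) = 1/(-672 - 1825) = 1/(-2497) = -1/2497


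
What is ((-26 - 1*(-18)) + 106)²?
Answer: 9604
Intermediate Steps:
((-26 - 1*(-18)) + 106)² = ((-26 + 18) + 106)² = (-8 + 106)² = 98² = 9604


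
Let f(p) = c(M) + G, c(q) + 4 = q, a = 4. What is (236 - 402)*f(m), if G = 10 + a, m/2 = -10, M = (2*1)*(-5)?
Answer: 0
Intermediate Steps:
M = -10 (M = 2*(-5) = -10)
m = -20 (m = 2*(-10) = -20)
c(q) = -4 + q
G = 14 (G = 10 + 4 = 14)
f(p) = 0 (f(p) = (-4 - 10) + 14 = -14 + 14 = 0)
(236 - 402)*f(m) = (236 - 402)*0 = -166*0 = 0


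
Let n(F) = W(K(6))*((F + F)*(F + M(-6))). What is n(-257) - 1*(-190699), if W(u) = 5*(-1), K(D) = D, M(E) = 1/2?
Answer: -468506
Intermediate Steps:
M(E) = ½
W(u) = -5
n(F) = -10*F*(½ + F) (n(F) = -5*(F + F)*(F + ½) = -5*2*F*(½ + F) = -10*F*(½ + F))
n(-257) - 1*(-190699) = -5*(-257)*(1 + 2*(-257)) - 1*(-190699) = -5*(-257)*(1 - 514) + 190699 = -5*(-257)*(-513) + 190699 = -659205 + 190699 = -468506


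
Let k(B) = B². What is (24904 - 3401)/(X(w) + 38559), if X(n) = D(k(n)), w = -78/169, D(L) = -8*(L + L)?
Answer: 3634007/6515895 ≈ 0.55771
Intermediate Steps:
D(L) = -16*L
w = -6/13 (w = -78*1/169 = -6/13 ≈ -0.46154)
X(n) = -16*n²
(24904 - 3401)/(X(w) + 38559) = (24904 - 3401)/(-16*(-6/13)² + 38559) = 21503/(-16*36/169 + 38559) = 21503/(-576/169 + 38559) = 21503/(6515895/169) = 21503*(169/6515895) = 3634007/6515895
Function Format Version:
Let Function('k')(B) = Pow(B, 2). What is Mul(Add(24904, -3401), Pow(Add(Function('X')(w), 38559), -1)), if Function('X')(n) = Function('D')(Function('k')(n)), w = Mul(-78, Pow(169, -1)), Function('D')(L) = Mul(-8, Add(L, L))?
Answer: Rational(3634007, 6515895) ≈ 0.55771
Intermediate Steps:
Function('D')(L) = Mul(-16, L) (Function('D')(L) = Mul(-8, Mul(2, L)) = Mul(-16, L))
w = Rational(-6, 13) (w = Mul(-78, Rational(1, 169)) = Rational(-6, 13) ≈ -0.46154)
Function('X')(n) = Mul(-16, Pow(n, 2))
Mul(Add(24904, -3401), Pow(Add(Function('X')(w), 38559), -1)) = Mul(Add(24904, -3401), Pow(Add(Mul(-16, Pow(Rational(-6, 13), 2)), 38559), -1)) = Mul(21503, Pow(Add(Mul(-16, Rational(36, 169)), 38559), -1)) = Mul(21503, Pow(Add(Rational(-576, 169), 38559), -1)) = Mul(21503, Pow(Rational(6515895, 169), -1)) = Mul(21503, Rational(169, 6515895)) = Rational(3634007, 6515895)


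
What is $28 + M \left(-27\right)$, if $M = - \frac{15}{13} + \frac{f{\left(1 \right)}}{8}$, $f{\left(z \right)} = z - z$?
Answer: $\frac{769}{13} \approx 59.154$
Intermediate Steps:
$f{\left(z \right)} = 0$
$M = - \frac{15}{13}$ ($M = - \frac{15}{13} + \frac{0}{8} = \left(-15\right) \frac{1}{13} + 0 \cdot \frac{1}{8} = - \frac{15}{13} + 0 = - \frac{15}{13} \approx -1.1538$)
$28 + M \left(-27\right) = 28 - - \frac{405}{13} = 28 + \frac{405}{13} = \frac{769}{13}$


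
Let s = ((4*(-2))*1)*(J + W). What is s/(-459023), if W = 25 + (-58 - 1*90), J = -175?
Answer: -2384/459023 ≈ -0.0051936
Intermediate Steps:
W = -123 (W = 25 + (-58 - 90) = 25 - 148 = -123)
s = 2384 (s = ((4*(-2))*1)*(-175 - 123) = -8*1*(-298) = -8*(-298) = 2384)
s/(-459023) = 2384/(-459023) = 2384*(-1/459023) = -2384/459023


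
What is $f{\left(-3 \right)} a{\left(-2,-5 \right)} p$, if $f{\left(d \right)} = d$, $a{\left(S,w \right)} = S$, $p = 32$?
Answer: $192$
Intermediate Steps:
$f{\left(-3 \right)} a{\left(-2,-5 \right)} p = \left(-3\right) \left(-2\right) 32 = 6 \cdot 32 = 192$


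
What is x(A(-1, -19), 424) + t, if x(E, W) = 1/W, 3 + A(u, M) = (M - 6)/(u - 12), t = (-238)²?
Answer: 24017057/424 ≈ 56644.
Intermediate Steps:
t = 56644
A(u, M) = -3 + (-6 + M)/(-12 + u) (A(u, M) = -3 + (M - 6)/(u - 12) = -3 + (-6 + M)/(-12 + u))
x(A(-1, -19), 424) + t = 1/424 + 56644 = 24017057/424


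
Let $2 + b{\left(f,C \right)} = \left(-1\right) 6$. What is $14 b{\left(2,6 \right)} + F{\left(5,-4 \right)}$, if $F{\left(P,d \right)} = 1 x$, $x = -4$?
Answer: $-116$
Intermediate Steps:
$F{\left(P,d \right)} = -4$ ($F{\left(P,d \right)} = 1 \left(-4\right) = -4$)
$b{\left(f,C \right)} = -8$ ($b{\left(f,C \right)} = -2 - 6 = -8$)
$14 b{\left(2,6 \right)} + F{\left(5,-4 \right)} = 14 \left(-8\right) - 4 = -112 - 4 = -116$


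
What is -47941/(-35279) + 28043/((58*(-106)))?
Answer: -23951301/7479148 ≈ -3.2024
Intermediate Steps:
-47941/(-35279) + 28043/((58*(-106))) = -47941*(-1/35279) + 28043/(-6148) = 47941/35279 + 28043*(-1/6148) = 47941/35279 - 967/212 = -23951301/7479148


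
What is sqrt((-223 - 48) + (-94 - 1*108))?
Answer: I*sqrt(473) ≈ 21.749*I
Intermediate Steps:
sqrt((-223 - 48) + (-94 - 1*108)) = sqrt(-271 + (-94 - 108)) = sqrt(-271 - 202) = sqrt(-473) = I*sqrt(473)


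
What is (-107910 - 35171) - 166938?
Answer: -310019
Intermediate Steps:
(-107910 - 35171) - 166938 = -143081 - 166938 = -310019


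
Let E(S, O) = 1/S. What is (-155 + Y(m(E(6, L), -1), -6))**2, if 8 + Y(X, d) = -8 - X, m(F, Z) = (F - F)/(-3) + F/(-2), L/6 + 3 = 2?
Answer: 4206601/144 ≈ 29213.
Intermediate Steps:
L = -6 (L = -18 + 6*2 = -18 + 12 = -6)
m(F, Z) = -F/2 (m(F, Z) = 0*(-1/3) + F*(-1/2) = 0 - F/2 = -F/2)
Y(X, d) = -16 - X (Y(X, d) = -8 + (-8 - X) = -16 - X)
(-155 + Y(m(E(6, L), -1), -6))**2 = (-155 + (-16 - (-1)/(2*6)))**2 = (-155 + (-16 - 1*(-1/12)))**2 = (-155 + (-16 + 1/12))**2 = (-155 - 191/12)**2 = (-2051/12)**2 = 4206601/144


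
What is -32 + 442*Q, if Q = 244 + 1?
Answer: 108258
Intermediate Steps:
Q = 245
-32 + 442*Q = -32 + 442*245 = -32 + 108290 = 108258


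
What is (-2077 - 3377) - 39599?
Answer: -45053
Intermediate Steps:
(-2077 - 3377) - 39599 = -5454 - 39599 = -45053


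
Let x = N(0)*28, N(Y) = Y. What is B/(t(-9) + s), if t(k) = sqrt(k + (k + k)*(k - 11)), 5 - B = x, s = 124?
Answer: 124/3005 - 3*sqrt(39)/3005 ≈ 0.035030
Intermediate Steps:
x = 0 (x = 0*28 = 0)
B = 5 (B = 5 - 1*0 = 5 + 0 = 5)
t(k) = sqrt(k + 2*k*(-11 + k)) (t(k) = sqrt(k + (2*k)*(-11 + k)) = sqrt(k + 2*k*(-11 + k)))
B/(t(-9) + s) = 5/(sqrt(-9*(-21 + 2*(-9))) + 124) = 5/(sqrt(-9*(-21 - 18)) + 124) = 5/(sqrt(-9*(-39)) + 124) = 5/(sqrt(351) + 124) = 5/(3*sqrt(39) + 124) = 5/(124 + 3*sqrt(39))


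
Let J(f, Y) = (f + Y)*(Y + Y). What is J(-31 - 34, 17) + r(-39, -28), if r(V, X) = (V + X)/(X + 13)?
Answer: -24413/15 ≈ -1627.5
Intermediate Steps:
J(f, Y) = 2*Y*(Y + f) (J(f, Y) = (Y + f)*(2*Y) = 2*Y*(Y + f))
r(V, X) = (V + X)/(13 + X)
J(-31 - 34, 17) + r(-39, -28) = 2*17*(17 + (-31 - 34)) + (-39 - 28)/(13 - 28) = 2*17*(17 - 65) - 67/(-15) = 2*17*(-48) - 1/15*(-67) = -1632 + 67/15 = -24413/15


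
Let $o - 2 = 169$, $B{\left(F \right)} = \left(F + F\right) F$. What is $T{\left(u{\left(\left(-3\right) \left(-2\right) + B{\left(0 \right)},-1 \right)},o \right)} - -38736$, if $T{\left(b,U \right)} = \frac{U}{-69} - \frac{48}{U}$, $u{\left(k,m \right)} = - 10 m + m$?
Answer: $\frac{50779279}{1311} \approx 38733.0$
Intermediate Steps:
$B{\left(F \right)} = 2 F^{2}$ ($B{\left(F \right)} = 2 F F = 2 F^{2}$)
$u{\left(k,m \right)} = - 9 m$
$o = 171$ ($o = 2 + 169 = 171$)
$T{\left(b,U \right)} = - \frac{48}{U} - \frac{U}{69}$ ($T{\left(b,U \right)} = U \left(- \frac{1}{69}\right) - \frac{48}{U} = - \frac{U}{69} - \frac{48}{U} = - \frac{48}{U} - \frac{U}{69}$)
$T{\left(u{\left(\left(-3\right) \left(-2\right) + B{\left(0 \right)},-1 \right)},o \right)} - -38736 = \left(- \frac{48}{171} - \frac{57}{23}\right) - -38736 = \left(\left(-48\right) \frac{1}{171} - \frac{57}{23}\right) + 38736 = \left(- \frac{16}{57} - \frac{57}{23}\right) + 38736 = - \frac{3617}{1311} + 38736 = \frac{50779279}{1311}$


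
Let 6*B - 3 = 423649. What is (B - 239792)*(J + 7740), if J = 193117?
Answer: -101944970350/3 ≈ -3.3982e+10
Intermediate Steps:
B = 211826/3 (B = ½ + (⅙)*423649 = ½ + 423649/6 = 211826/3 ≈ 70609.)
(B - 239792)*(J + 7740) = (211826/3 - 239792)*(193117 + 7740) = -507550/3*200857 = -101944970350/3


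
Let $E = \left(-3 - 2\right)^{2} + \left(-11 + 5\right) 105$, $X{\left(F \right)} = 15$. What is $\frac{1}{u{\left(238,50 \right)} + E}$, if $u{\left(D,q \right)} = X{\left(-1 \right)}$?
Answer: $- \frac{1}{590} \approx -0.0016949$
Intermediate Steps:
$u{\left(D,q \right)} = 15$
$E = -605$ ($E = \left(-5\right)^{2} - 630 = 25 - 630 = -605$)
$\frac{1}{u{\left(238,50 \right)} + E} = \frac{1}{15 - 605} = \frac{1}{-590} = - \frac{1}{590}$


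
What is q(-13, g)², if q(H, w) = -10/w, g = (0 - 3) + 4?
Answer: 100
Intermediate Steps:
g = 1 (g = -3 + 4 = 1)
q(-13, g)² = (-10/1)² = (-10*1)² = (-10)² = 100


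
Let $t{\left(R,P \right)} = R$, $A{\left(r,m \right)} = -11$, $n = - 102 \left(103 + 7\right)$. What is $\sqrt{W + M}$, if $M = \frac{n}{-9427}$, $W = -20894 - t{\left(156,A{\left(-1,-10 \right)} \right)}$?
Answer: $\frac{i \sqrt{15459277310}}{857} \approx 145.08 i$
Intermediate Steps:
$n = -11220$ ($n = \left(-102\right) 110 = -11220$)
$W = -21050$ ($W = -20894 - 156 = -21050$)
$M = \frac{1020}{857}$ ($M = - \frac{11220}{-9427} = \left(-11220\right) \left(- \frac{1}{9427}\right) = \frac{1020}{857} \approx 1.1902$)
$\sqrt{W + M} = \sqrt{-21050 + \frac{1020}{857}} = \sqrt{- \frac{18038830}{857}} = \frac{i \sqrt{15459277310}}{857}$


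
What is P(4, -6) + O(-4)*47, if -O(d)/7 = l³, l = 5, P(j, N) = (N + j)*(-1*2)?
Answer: -41121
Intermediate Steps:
P(j, N) = -2*N - 2*j (P(j, N) = (N + j)*(-2) = -2*N - 2*j)
O(d) = -875 (O(d) = -7*5³ = -7*125 = -875)
P(4, -6) + O(-4)*47 = (-2*(-6) - 2*4) - 875*47 = (12 - 8) - 41125 = 4 - 41125 = -41121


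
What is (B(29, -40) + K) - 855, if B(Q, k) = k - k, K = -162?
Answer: -1017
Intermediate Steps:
B(Q, k) = 0
(B(29, -40) + K) - 855 = (0 - 162) - 855 = -162 - 855 = -1017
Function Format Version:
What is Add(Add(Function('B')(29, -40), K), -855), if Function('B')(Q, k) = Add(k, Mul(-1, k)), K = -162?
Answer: -1017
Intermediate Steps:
Function('B')(Q, k) = 0
Add(Add(Function('B')(29, -40), K), -855) = Add(Add(0, -162), -855) = Add(-162, -855) = -1017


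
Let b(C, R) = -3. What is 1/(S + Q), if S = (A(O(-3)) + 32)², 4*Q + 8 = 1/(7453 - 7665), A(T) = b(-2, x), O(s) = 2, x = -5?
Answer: 848/711471 ≈ 0.0011919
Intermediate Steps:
A(T) = -3
Q = -1697/848 (Q = -2 + 1/(4*(7453 - 7665)) = -2 + (¼)/(-212) = -2 + (¼)*(-1/212) = -2 - 1/848 = -1697/848 ≈ -2.0012)
S = 841 (S = (-3 + 32)² = 29² = 841)
1/(S + Q) = 1/(841 - 1697/848) = 1/(711471/848) = 848/711471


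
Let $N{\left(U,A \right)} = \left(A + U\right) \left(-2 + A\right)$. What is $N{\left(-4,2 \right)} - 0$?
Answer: $0$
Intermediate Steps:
$N{\left(U,A \right)} = \left(-2 + A\right) \left(A + U\right)$
$N{\left(-4,2 \right)} - 0 = \left(2^{2} - 4 - -8 + 2 \left(-4\right)\right) - 0 = \left(4 - 4 + 8 - 8\right) + 0 = 0 + 0 = 0$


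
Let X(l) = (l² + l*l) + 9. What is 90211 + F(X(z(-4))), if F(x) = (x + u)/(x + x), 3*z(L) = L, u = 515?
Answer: 10196217/113 ≈ 90232.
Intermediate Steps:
z(L) = L/3
X(l) = 9 + 2*l² (X(l) = (l² + l²) + 9 = 2*l² + 9 = 9 + 2*l²)
F(x) = (515 + x)/(2*x) (F(x) = (x + 515)/(x + x) = (515 + x)/((2*x)) = (515 + x)*(1/(2*x)) = (515 + x)/(2*x))
90211 + F(X(z(-4))) = 90211 + (515 + (9 + 2*((⅓)*(-4))²))/(2*(9 + 2*((⅓)*(-4))²)) = 90211 + (515 + (9 + 2*(-4/3)²))/(2*(9 + 2*(-4/3)²)) = 90211 + (515 + (9 + 2*(16/9)))/(2*(9 + 2*(16/9))) = 90211 + (515 + (9 + 32/9))/(2*(9 + 32/9)) = 90211 + (515 + 113/9)/(2*(113/9)) = 90211 + (½)*(9/113)*(4748/9) = 90211 + 2374/113 = 10196217/113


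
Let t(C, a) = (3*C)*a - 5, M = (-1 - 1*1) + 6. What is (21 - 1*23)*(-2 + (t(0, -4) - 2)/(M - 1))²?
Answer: -338/9 ≈ -37.556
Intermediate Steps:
M = 4 (M = (-1 - 1) + 6 = -2 + 6 = 4)
t(C, a) = -5 + 3*C*a (t(C, a) = 3*C*a - 5 = -5 + 3*C*a)
(21 - 1*23)*(-2 + (t(0, -4) - 2)/(M - 1))² = (21 - 1*23)*(-2 + ((-5 + 3*0*(-4)) - 2)/(4 - 1))² = (21 - 23)*(-2 + ((-5 + 0) - 2)/3)² = -2*(-2 + (-5 - 2)*(⅓))² = -2*(-2 - 7*⅓)² = -2*(-2 - 7/3)² = -2*(-13/3)² = -2*169/9 = -338/9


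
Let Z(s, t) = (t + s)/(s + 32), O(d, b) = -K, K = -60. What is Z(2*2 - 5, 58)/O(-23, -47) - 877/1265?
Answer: -103941/156860 ≈ -0.66264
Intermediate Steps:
O(d, b) = 60 (O(d, b) = -1*(-60) = 60)
Z(s, t) = (s + t)/(32 + s)
Z(2*2 - 5, 58)/O(-23, -47) - 877/1265 = (((2*2 - 5) + 58)/(32 + (2*2 - 5)))/60 - 877/1265 = (((4 - 5) + 58)/(32 + (4 - 5)))*(1/60) - 877*1/1265 = ((-1 + 58)/(32 - 1))*(1/60) - 877/1265 = (57/31)*(1/60) - 877/1265 = 19/620 - 877/1265 = -103941/156860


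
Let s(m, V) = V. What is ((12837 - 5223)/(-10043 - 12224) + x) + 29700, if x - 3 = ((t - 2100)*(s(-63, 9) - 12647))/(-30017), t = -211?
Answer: 19202576914873/668388539 ≈ 28730.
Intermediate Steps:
x = -29116367/30017 (x = 3 + ((-211 - 2100)*(9 - 12647))/(-30017) = 3 - 2311*(-12638)*(-1/30017) = 3 + 29206418*(-1/30017) = 3 - 29206418/30017 = -29116367/30017 ≈ -970.00)
((12837 - 5223)/(-10043 - 12224) + x) + 29700 = ((12837 - 5223)/(-10043 - 12224) - 29116367/30017) + 29700 = (7614/(-22267) - 29116367/30017) + 29700 = (7614*(-1/22267) - 29116367/30017) + 29700 = (-7614/22267 - 29116367/30017) + 29700 = -648562693427/668388539 + 29700 = 19202576914873/668388539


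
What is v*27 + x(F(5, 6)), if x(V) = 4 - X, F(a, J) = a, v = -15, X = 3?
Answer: -404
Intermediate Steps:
x(V) = 1 (x(V) = 4 - 1*3 = 4 - 3 = 1)
v*27 + x(F(5, 6)) = -15*27 + 1 = -405 + 1 = -404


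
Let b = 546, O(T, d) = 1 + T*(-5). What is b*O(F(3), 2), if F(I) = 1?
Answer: -2184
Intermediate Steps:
O(T, d) = 1 - 5*T
b*O(F(3), 2) = 546*(1 - 5*1) = 546*(1 - 5) = 546*(-4) = -2184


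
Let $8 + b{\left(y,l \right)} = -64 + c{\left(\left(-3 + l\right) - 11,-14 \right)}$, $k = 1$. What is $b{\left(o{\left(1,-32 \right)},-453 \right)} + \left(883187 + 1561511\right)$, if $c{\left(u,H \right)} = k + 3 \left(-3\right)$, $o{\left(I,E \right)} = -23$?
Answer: $2444618$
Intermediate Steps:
$c{\left(u,H \right)} = -8$ ($c{\left(u,H \right)} = 1 + 3 \left(-3\right) = 1 - 9 = -8$)
$b{\left(y,l \right)} = -80$ ($b{\left(y,l \right)} = -8 - 72 = -80$)
$b{\left(o{\left(1,-32 \right)},-453 \right)} + \left(883187 + 1561511\right) = -80 + \left(883187 + 1561511\right) = -80 + 2444698 = 2444618$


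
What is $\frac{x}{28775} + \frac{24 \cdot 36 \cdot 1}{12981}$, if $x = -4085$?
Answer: $- \frac{1877719}{24901885} \approx -0.075405$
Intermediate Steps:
$\frac{x}{28775} + \frac{24 \cdot 36 \cdot 1}{12981} = - \frac{4085}{28775} + \frac{24 \cdot 36 \cdot 1}{12981} = \left(-4085\right) \frac{1}{28775} + 864 \cdot 1 \cdot \frac{1}{12981} = - \frac{817}{5755} + 864 \cdot \frac{1}{12981} = - \frac{817}{5755} + \frac{288}{4327} = - \frac{1877719}{24901885}$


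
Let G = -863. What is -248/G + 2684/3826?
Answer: 1632570/1650919 ≈ 0.98889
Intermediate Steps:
-248/G + 2684/3826 = -248/(-863) + 2684/3826 = -248*(-1/863) + 2684*(1/3826) = 248/863 + 1342/1913 = 1632570/1650919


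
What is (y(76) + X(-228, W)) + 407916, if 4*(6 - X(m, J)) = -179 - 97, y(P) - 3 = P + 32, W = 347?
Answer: 408102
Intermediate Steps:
y(P) = 35 + P (y(P) = 3 + (P + 32) = 3 + (32 + P) = 35 + P)
X(m, J) = 75 (X(m, J) = 6 - (-179 - 97)/4 = 6 - 1/4*(-276) = 6 + 69 = 75)
(y(76) + X(-228, W)) + 407916 = ((35 + 76) + 75) + 407916 = (111 + 75) + 407916 = 186 + 407916 = 408102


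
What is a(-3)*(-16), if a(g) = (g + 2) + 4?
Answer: -48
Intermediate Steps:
a(g) = 6 + g (a(g) = (2 + g) + 4 = 6 + g)
a(-3)*(-16) = (6 - 3)*(-16) = 3*(-16) = -48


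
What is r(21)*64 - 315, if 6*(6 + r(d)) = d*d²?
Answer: 98085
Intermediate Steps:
r(d) = -6 + d³/6 (r(d) = -6 + (d*d²)/6 = -6 + d³/6)
r(21)*64 - 315 = (-6 + (⅙)*21³)*64 - 315 = (-6 + (⅙)*9261)*64 - 315 = (-6 + 3087/2)*64 - 315 = (3075/2)*64 - 315 = 98400 - 315 = 98085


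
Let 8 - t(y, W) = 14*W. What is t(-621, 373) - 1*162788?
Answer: -168002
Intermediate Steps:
t(y, W) = 8 - 14*W
t(-621, 373) - 1*162788 = (8 - 14*373) - 1*162788 = (8 - 5222) - 162788 = -5214 - 162788 = -168002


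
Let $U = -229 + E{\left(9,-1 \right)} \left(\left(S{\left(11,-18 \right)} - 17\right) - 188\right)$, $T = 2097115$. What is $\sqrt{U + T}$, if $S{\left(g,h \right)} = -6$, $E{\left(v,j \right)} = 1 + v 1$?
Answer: $2 \sqrt{523694} \approx 1447.3$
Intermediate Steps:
$E{\left(v,j \right)} = 1 + v$
$U = -2339$ ($U = -229 + \left(1 + 9\right) \left(\left(-6 - 17\right) - 188\right) = -229 + 10 \left(-23 - 188\right) = -229 + 10 \left(-211\right) = -229 - 2110 = -2339$)
$\sqrt{U + T} = \sqrt{-2339 + 2097115} = \sqrt{2094776} = 2 \sqrt{523694}$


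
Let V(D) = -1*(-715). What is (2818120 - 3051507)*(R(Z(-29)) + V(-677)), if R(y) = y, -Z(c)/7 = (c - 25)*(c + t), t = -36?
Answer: 5567446885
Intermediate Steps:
V(D) = 715
Z(c) = -7*(-36 + c)*(-25 + c) (Z(c) = -7*(c - 25)*(c - 36) = -7*(-25 + c)*(-36 + c) = -7*(-36 + c)*(-25 + c))
(2818120 - 3051507)*(R(Z(-29)) + V(-677)) = (2818120 - 3051507)*((-6300 - 7*(-29)² + 427*(-29)) + 715) = -233387*((-6300 - 7*841 - 12383) + 715) = -233387*((-6300 - 5887 - 12383) + 715) = -233387*(-24570 + 715) = -233387*(-23855) = 5567446885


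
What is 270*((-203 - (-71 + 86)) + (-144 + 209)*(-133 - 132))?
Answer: -4709610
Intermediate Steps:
270*((-203 - (-71 + 86)) + (-144 + 209)*(-133 - 132)) = 270*((-203 - 1*15) + 65*(-265)) = 270*((-203 - 15) - 17225) = 270*(-218 - 17225) = 270*(-17443) = -4709610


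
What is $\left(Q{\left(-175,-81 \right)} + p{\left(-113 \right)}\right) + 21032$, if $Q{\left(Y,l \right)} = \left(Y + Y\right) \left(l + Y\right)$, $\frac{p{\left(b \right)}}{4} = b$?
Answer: $110180$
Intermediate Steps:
$p{\left(b \right)} = 4 b$
$Q{\left(Y,l \right)} = 2 Y \left(Y + l\right)$
$\left(Q{\left(-175,-81 \right)} + p{\left(-113 \right)}\right) + 21032 = \left(2 \left(-175\right) \left(-175 - 81\right) + 4 \left(-113\right)\right) + 21032 = \left(2 \left(-175\right) \left(-256\right) - 452\right) + 21032 = \left(89600 - 452\right) + 21032 = 89148 + 21032 = 110180$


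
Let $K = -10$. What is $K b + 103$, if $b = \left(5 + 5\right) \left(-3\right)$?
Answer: $403$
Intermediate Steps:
$b = -30$ ($b = 10 \left(-3\right) = -30$)
$K b + 103 = \left(-10\right) \left(-30\right) + 103 = 300 + 103 = 403$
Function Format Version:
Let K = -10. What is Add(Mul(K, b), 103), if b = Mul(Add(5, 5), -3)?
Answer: 403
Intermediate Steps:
b = -30 (b = Mul(10, -3) = -30)
Add(Mul(K, b), 103) = Add(Mul(-10, -30), 103) = Add(300, 103) = 403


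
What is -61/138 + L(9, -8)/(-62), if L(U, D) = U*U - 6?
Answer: -3533/2139 ≈ -1.6517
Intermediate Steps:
L(U, D) = -6 + U² (L(U, D) = U² - 6 = -6 + U²)
-61/138 + L(9, -8)/(-62) = -61/138 + (-6 + 9²)/(-62) = -61*1/138 + (-6 + 81)*(-1/62) = -61/138 + 75*(-1/62) = -61/138 - 75/62 = -3533/2139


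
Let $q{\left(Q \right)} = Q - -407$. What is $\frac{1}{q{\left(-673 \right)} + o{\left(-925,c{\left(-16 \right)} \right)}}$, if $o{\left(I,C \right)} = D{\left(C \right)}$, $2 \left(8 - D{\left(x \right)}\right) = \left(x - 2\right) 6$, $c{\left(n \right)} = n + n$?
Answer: $- \frac{1}{156} \approx -0.0064103$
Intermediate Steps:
$c{\left(n \right)} = 2 n$
$D{\left(x \right)} = 14 - 3 x$ ($D{\left(x \right)} = 8 - \frac{\left(x - 2\right) 6}{2} = 8 - \frac{\left(-2 + x\right) 6}{2} = 8 - \frac{-12 + 6 x}{2} = 8 - \left(-6 + 3 x\right) = 14 - 3 x$)
$q{\left(Q \right)} = 407 + Q$ ($q{\left(Q \right)} = Q + 407 = 407 + Q$)
$o{\left(I,C \right)} = 14 - 3 C$
$\frac{1}{q{\left(-673 \right)} + o{\left(-925,c{\left(-16 \right)} \right)}} = \frac{1}{\left(407 - 673\right) - \left(-14 + 3 \cdot 2 \left(-16\right)\right)} = \frac{1}{-266 + \left(14 - -96\right)} = \frac{1}{-266 + \left(14 + 96\right)} = \frac{1}{-266 + 110} = \frac{1}{-156} = - \frac{1}{156}$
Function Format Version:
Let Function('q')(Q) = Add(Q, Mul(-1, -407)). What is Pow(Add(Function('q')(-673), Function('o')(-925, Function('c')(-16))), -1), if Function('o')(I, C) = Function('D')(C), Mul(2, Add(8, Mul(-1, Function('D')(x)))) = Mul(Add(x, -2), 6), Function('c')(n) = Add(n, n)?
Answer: Rational(-1, 156) ≈ -0.0064103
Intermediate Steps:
Function('c')(n) = Mul(2, n)
Function('D')(x) = Add(14, Mul(-3, x)) (Function('D')(x) = Add(8, Mul(Rational(-1, 2), Mul(Add(x, -2), 6))) = Add(8, Mul(Rational(-1, 2), Mul(Add(-2, x), 6))) = Add(8, Mul(Rational(-1, 2), Add(-12, Mul(6, x)))) = Add(8, Add(6, Mul(-3, x))) = Add(14, Mul(-3, x)))
Function('q')(Q) = Add(407, Q) (Function('q')(Q) = Add(Q, 407) = Add(407, Q))
Function('o')(I, C) = Add(14, Mul(-3, C))
Pow(Add(Function('q')(-673), Function('o')(-925, Function('c')(-16))), -1) = Pow(Add(Add(407, -673), Add(14, Mul(-3, Mul(2, -16)))), -1) = Pow(Add(-266, Add(14, Mul(-3, -32))), -1) = Pow(Add(-266, Add(14, 96)), -1) = Pow(Add(-266, 110), -1) = Pow(-156, -1) = Rational(-1, 156)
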